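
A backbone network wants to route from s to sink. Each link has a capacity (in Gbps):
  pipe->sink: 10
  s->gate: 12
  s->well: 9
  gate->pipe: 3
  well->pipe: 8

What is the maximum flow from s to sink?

Augment s->gate->pipe->sink: bottleneck 3. Total 3.
Augment s->well->pipe->sink: bottleneck 7. Total 10.
No augmenting path remains in the residual graph.

10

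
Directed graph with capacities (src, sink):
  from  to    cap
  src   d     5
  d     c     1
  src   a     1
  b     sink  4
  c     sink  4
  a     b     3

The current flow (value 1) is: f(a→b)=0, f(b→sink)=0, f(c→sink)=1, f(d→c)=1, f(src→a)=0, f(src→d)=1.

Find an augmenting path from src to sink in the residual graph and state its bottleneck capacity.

Residual along src→a→b→sink: src→a: 1, a→b: 3, b→sink: 4.
Bottleneck = min = 1.

src→a→b→sink, bottleneck 1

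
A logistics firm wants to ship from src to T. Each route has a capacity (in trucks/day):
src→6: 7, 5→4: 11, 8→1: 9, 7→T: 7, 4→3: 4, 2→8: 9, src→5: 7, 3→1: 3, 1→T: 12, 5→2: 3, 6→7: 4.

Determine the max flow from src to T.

10

Augment src→6→7→T: bottleneck 4. Total 4.
Augment src→5→4→3→1→T: bottleneck 3. Total 7.
Augment src→5→2→8→1→T: bottleneck 3. Total 10.
No augmenting path remains in the residual graph.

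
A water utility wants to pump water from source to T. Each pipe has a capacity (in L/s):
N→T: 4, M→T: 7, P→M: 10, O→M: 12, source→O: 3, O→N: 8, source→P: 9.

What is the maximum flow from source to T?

Augment source→P→M→T: bottleneck 7. Total 7.
Augment source→O→N→T: bottleneck 3. Total 10.
No augmenting path remains in the residual graph.

10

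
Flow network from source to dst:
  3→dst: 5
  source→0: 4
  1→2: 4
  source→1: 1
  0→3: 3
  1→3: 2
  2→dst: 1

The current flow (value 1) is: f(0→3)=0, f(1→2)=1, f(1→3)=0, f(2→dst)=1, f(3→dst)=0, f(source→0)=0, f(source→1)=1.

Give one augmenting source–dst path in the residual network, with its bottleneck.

Residual along source→0→3→dst: source→0: 4, 0→3: 3, 3→dst: 5.
Bottleneck = min = 3.

source→0→3→dst, bottleneck 3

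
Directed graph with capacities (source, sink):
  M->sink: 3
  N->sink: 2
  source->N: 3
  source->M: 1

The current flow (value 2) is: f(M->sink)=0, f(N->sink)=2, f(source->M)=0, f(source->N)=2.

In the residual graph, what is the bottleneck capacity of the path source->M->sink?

Residual capacities along the path: source->M: 1, M->sink: 3.
Minimum is 1.

1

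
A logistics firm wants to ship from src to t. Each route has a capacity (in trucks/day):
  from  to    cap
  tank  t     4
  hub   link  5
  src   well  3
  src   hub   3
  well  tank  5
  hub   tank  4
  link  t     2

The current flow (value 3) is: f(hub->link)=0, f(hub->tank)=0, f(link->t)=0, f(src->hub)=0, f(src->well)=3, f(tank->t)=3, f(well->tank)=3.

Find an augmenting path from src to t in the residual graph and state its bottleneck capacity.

Residual along src->hub->tank->t: src->hub: 3, hub->tank: 4, tank->t: 1.
Bottleneck = min = 1.

src->hub->tank->t, bottleneck 1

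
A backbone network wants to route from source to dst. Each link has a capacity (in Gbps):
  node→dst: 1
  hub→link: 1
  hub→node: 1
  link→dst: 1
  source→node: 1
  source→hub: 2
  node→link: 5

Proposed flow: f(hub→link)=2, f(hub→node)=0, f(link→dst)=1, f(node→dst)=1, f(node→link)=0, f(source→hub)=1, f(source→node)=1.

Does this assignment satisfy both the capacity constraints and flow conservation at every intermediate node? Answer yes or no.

No

Capacity violated on hub→link: flow 2 > capacity 1.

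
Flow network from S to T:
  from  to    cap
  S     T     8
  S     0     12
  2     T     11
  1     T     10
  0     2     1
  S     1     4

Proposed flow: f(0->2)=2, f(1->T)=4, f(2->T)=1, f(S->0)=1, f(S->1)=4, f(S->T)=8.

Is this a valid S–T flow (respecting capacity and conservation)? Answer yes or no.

Capacity violated on 0->2: flow 2 > capacity 1.

No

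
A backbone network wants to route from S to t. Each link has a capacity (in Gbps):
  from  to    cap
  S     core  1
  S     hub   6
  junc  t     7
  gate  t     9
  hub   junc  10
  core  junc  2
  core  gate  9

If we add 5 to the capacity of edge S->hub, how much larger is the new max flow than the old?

1

Original max flow = 7.
After raising cap(S->hub), augmenting paths through that edge carry 1 more unit.
New max flow = 8. Increase = 1.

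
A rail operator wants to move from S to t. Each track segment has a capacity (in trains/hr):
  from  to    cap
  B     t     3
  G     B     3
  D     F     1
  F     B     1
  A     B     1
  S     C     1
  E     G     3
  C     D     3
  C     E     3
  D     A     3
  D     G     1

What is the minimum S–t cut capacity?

1

Max flow = 1 (via 1 augmenting path).
In the residual at optimum, the set reachable from S is {S}.
Cut edges: S->C (cap 1). Sum = 1.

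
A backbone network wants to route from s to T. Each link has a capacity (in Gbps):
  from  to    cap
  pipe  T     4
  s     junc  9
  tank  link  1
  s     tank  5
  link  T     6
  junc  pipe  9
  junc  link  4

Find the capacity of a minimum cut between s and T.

9

Max flow = 9 (via 3 augmenting paths).
In the residual at optimum, the set reachable from s is {junc, pipe, s, tank}.
Cut edges: junc→link (cap 4), pipe→T (cap 4), tank→link (cap 1). Sum = 9.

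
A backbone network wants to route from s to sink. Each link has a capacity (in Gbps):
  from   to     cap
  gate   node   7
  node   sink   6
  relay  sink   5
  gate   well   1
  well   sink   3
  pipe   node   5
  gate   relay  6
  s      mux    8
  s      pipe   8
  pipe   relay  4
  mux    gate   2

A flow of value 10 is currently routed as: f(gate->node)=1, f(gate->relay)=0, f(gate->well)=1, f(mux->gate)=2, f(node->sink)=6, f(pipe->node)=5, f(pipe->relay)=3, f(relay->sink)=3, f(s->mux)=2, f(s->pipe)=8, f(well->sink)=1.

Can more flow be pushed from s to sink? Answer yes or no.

Residual reachable from s: {mux, s}; sink is not reachable.
Saturated cut: s->pipe, mux->gate with total capacity 10 = current flow value. Flow is maximum.

No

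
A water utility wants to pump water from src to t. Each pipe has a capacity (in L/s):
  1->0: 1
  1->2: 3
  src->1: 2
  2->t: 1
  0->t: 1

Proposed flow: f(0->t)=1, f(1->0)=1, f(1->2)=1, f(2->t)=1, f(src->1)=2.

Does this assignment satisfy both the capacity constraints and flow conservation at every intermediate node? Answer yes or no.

Yes

Every edge has 0 ≤ f(e) ≤ cap(e).
At each intermediate node, inflow equals outflow.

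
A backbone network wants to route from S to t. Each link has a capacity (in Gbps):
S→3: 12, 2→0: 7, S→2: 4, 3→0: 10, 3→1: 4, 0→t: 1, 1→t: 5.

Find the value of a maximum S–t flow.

Augment S→2→0→t: bottleneck 1. Total 1.
Augment S→3→1→t: bottleneck 4. Total 5.
No augmenting path remains in the residual graph.

5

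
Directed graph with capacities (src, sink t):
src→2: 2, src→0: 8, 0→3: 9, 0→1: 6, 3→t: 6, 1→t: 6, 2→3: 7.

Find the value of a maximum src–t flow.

Augment src→0→1→t: bottleneck 6. Total 6.
Augment src→0→3→t: bottleneck 2. Total 8.
Augment src→2→3→t: bottleneck 2. Total 10.
No augmenting path remains in the residual graph.

10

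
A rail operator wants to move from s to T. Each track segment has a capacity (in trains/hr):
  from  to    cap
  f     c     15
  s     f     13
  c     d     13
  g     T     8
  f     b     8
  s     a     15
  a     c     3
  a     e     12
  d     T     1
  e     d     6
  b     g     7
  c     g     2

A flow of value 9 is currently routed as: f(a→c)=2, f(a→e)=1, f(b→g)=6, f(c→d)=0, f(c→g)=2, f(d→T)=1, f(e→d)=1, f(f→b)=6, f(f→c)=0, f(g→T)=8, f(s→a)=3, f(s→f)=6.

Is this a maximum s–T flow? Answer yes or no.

Residual reachable from s: {a, b, c, d, e, f, g, s}; T is not reachable.
Saturated cut: d→T, g→T with total capacity 9 = current flow value. Flow is maximum.

Yes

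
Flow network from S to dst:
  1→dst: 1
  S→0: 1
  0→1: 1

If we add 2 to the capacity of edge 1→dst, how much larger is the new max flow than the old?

Original max flow = 1.
Edge 1→dst does not cross the min cut (source side {S}), so extra capacity there cannot help.
New max flow = 1. Increase = 0.

0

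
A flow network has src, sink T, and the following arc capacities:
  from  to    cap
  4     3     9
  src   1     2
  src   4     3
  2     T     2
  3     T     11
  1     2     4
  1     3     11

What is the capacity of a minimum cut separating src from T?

5

Max flow = 5 (via 2 augmenting paths).
In the residual at optimum, the set reachable from src is {src}.
Cut edges: src->1 (cap 2), src->4 (cap 3). Sum = 5.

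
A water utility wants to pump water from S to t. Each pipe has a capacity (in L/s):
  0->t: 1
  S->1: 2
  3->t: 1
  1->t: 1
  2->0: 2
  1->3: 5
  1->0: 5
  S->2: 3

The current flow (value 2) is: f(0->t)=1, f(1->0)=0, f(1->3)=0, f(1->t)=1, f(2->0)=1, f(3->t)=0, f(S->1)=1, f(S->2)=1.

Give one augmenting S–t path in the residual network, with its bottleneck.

Residual along S->1->3->t: S->1: 1, 1->3: 5, 3->t: 1.
Bottleneck = min = 1.

S->1->3->t, bottleneck 1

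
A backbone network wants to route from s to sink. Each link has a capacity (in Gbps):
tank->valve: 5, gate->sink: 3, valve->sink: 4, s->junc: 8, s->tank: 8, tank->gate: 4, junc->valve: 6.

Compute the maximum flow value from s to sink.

Augment s->junc->valve->sink: bottleneck 4. Total 4.
Augment s->tank->gate->sink: bottleneck 3. Total 7.
No augmenting path remains in the residual graph.

7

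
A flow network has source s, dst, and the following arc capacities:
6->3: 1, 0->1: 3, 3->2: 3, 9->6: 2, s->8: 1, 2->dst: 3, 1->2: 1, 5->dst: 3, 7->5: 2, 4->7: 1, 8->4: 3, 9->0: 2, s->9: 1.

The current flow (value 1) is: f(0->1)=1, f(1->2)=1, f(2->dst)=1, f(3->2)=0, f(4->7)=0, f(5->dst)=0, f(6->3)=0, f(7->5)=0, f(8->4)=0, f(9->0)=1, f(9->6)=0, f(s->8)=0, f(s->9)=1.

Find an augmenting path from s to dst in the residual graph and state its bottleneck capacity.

s->8->4->7->5->dst, bottleneck 1

Residual along s->8->4->7->5->dst: s->8: 1, 8->4: 3, 4->7: 1, 7->5: 2, 5->dst: 3.
Bottleneck = min = 1.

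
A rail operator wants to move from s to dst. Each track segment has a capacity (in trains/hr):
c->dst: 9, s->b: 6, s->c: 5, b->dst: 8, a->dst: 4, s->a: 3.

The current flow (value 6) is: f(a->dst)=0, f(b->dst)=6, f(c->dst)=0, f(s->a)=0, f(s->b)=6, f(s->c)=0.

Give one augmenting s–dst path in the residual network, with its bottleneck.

s->c->dst, bottleneck 5

Residual along s->c->dst: s->c: 5, c->dst: 9.
Bottleneck = min = 5.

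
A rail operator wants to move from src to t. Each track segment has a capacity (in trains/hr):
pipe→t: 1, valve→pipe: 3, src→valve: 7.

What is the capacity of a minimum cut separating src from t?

1

Max flow = 1 (via 1 augmenting path).
In the residual at optimum, the set reachable from src is {pipe, src, valve}.
Cut edges: pipe→t (cap 1). Sum = 1.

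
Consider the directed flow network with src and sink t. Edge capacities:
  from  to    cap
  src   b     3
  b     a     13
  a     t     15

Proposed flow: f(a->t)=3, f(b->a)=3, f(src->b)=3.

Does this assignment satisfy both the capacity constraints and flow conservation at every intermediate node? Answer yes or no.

Every edge has 0 ≤ f(e) ≤ cap(e).
At each intermediate node, inflow equals outflow.

Yes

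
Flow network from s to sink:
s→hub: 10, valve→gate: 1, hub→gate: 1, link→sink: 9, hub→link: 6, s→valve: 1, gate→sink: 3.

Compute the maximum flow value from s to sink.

8

Augment s→hub→link→sink: bottleneck 6. Total 6.
Augment s→hub→gate→sink: bottleneck 1. Total 7.
Augment s→valve→gate→sink: bottleneck 1. Total 8.
No augmenting path remains in the residual graph.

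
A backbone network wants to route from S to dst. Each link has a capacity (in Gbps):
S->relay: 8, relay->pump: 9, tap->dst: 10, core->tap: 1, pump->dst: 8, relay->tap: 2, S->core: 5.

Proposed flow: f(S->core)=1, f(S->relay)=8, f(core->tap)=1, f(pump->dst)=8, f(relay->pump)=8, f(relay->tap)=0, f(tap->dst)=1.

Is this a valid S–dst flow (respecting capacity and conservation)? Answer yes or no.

Yes

Every edge has 0 ≤ f(e) ≤ cap(e).
At each intermediate node, inflow equals outflow.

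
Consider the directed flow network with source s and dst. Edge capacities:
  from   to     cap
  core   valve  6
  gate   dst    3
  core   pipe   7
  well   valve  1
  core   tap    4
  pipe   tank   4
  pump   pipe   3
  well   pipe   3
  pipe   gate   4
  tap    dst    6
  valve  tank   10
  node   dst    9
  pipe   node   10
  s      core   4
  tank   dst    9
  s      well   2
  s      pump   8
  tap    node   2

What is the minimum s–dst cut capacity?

Max flow = 9 (via 4 augmenting paths).
In the residual at optimum, the set reachable from s is {pump, s}.
Cut edges: s→core (cap 4), s→well (cap 2), pump→pipe (cap 3). Sum = 9.

9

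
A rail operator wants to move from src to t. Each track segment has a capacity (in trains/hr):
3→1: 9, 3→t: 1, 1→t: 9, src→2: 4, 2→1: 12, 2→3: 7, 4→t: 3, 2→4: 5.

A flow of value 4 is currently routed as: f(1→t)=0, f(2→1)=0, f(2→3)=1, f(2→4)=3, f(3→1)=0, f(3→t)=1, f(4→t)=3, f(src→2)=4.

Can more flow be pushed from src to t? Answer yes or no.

Residual reachable from src: {src}; t is not reachable.
Saturated cut: src→2 with total capacity 4 = current flow value. Flow is maximum.

No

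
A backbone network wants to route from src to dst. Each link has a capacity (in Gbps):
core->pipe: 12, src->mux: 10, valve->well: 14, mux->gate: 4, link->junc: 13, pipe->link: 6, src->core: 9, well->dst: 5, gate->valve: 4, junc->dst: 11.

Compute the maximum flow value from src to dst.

Augment src->mux->gate->valve->well->dst: bottleneck 4. Total 4.
Augment src->core->pipe->link->junc->dst: bottleneck 6. Total 10.
No augmenting path remains in the residual graph.

10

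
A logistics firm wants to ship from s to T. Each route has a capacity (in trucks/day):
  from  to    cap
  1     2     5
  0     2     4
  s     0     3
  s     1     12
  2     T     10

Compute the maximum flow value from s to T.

Augment s→0→2→T: bottleneck 3. Total 3.
Augment s→1→2→T: bottleneck 5. Total 8.
No augmenting path remains in the residual graph.

8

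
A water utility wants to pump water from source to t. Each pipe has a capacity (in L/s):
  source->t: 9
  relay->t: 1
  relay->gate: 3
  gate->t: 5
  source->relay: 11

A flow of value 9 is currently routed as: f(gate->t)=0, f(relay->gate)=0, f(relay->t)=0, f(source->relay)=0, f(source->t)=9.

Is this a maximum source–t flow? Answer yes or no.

No

Residual path source->relay->t has bottleneck 1 > 0.
Pushing 1 along it raises the flow to 10, so the given flow is not maximum.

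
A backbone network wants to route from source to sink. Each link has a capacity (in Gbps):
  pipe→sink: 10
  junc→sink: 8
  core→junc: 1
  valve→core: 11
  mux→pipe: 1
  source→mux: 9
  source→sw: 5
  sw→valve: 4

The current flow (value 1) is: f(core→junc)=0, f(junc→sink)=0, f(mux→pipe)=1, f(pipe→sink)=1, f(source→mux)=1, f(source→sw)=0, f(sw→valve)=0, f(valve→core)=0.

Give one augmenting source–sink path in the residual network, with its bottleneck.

Residual along source→sw→valve→core→junc→sink: source→sw: 5, sw→valve: 4, valve→core: 11, core→junc: 1, junc→sink: 8.
Bottleneck = min = 1.

source→sw→valve→core→junc→sink, bottleneck 1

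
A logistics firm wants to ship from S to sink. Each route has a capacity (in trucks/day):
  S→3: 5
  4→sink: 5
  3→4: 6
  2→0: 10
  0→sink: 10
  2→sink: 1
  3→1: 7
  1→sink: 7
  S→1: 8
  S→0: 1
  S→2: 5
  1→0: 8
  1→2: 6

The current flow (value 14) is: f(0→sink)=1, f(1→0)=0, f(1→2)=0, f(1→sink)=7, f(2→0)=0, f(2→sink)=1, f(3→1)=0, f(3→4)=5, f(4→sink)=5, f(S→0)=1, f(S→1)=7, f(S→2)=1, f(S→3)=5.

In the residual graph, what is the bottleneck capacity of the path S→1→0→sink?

1

Residual capacities along the path: S→1: 1, 1→0: 8, 0→sink: 9.
Minimum is 1.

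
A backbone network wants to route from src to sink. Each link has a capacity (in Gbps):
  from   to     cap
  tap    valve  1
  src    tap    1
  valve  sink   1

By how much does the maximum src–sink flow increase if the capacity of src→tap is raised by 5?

Original max flow = 1.
Even with extra capacity on src→tap, another cut of capacity 1 remains binding.
New max flow = 1. Increase = 0.

0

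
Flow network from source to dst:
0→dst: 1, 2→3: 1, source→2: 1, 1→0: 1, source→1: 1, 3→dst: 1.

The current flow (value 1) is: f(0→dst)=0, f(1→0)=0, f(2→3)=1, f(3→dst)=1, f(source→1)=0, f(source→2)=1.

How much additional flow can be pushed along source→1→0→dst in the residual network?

Residual capacities along the path: source→1: 1, 1→0: 1, 0→dst: 1.
Minimum is 1.

1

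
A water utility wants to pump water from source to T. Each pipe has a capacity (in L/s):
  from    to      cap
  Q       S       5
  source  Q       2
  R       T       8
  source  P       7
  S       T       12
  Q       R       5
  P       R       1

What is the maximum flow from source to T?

3

Augment source->Q->S->T: bottleneck 2. Total 2.
Augment source->P->R->T: bottleneck 1. Total 3.
No augmenting path remains in the residual graph.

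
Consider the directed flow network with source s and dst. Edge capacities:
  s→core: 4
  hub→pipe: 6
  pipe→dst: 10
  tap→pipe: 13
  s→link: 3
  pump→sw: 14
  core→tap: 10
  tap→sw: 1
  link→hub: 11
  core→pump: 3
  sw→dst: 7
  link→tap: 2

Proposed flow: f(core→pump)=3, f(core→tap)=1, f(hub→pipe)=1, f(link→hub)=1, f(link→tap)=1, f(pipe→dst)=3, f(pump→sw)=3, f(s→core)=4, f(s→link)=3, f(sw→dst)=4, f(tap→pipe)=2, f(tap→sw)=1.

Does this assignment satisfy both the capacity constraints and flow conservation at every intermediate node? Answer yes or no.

No

Conservation fails at link: inflow 3 ≠ outflow 2.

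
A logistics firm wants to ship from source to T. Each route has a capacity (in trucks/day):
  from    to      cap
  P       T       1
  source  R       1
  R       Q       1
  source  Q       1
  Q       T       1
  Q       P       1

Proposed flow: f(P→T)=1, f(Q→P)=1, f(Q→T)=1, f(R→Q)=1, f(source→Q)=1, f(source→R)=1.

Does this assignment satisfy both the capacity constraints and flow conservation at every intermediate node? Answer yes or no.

Every edge has 0 ≤ f(e) ≤ cap(e).
At each intermediate node, inflow equals outflow.

Yes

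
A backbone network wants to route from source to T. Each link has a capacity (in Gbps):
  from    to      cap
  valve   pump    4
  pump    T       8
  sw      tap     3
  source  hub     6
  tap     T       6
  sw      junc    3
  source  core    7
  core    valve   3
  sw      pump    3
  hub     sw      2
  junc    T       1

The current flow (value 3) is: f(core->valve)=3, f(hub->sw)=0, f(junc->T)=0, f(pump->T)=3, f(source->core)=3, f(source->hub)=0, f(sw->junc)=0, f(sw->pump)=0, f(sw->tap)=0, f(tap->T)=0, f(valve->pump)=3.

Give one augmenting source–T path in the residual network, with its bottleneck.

Residual along source->hub->sw->pump->T: source->hub: 6, hub->sw: 2, sw->pump: 3, pump->T: 5.
Bottleneck = min = 2.

source->hub->sw->pump->T, bottleneck 2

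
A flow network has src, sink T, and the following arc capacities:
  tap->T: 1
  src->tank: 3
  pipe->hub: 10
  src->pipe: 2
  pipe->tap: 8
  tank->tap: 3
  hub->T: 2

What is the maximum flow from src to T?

3

Augment src->pipe->hub->T: bottleneck 2. Total 2.
Augment src->tank->tap->T: bottleneck 1. Total 3.
No augmenting path remains in the residual graph.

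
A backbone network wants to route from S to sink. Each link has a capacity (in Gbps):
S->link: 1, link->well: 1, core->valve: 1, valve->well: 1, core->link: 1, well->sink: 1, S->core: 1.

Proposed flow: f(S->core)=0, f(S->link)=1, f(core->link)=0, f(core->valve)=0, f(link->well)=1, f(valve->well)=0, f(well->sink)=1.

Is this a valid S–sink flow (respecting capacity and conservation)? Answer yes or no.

Yes

Every edge has 0 ≤ f(e) ≤ cap(e).
At each intermediate node, inflow equals outflow.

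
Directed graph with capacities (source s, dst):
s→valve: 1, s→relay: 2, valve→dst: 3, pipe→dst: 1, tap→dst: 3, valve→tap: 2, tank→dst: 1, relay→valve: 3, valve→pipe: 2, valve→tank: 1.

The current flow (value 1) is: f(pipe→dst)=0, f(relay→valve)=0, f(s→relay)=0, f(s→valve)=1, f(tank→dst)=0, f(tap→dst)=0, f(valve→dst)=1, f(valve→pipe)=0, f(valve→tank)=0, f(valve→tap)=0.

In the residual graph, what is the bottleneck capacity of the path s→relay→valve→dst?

2

Residual capacities along the path: s→relay: 2, relay→valve: 3, valve→dst: 2.
Minimum is 2.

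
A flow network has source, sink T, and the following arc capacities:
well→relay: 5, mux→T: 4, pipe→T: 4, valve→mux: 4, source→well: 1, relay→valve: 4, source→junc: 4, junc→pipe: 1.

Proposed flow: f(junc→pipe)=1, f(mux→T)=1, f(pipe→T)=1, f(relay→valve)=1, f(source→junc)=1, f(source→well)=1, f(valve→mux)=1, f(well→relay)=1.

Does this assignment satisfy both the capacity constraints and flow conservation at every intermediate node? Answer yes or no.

Yes

Every edge has 0 ≤ f(e) ≤ cap(e).
At each intermediate node, inflow equals outflow.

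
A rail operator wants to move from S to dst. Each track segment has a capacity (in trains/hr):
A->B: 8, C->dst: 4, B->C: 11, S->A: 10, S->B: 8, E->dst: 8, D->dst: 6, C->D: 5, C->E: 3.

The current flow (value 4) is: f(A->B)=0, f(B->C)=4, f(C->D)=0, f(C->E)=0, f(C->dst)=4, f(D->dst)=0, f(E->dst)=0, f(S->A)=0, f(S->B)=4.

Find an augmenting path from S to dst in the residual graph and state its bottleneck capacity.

Residual along S->B->C->E->dst: S->B: 4, B->C: 7, C->E: 3, E->dst: 8.
Bottleneck = min = 3.

S->B->C->E->dst, bottleneck 3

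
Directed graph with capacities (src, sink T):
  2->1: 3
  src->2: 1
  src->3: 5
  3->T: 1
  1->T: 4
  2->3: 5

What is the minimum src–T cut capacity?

Max flow = 2 (via 2 augmenting paths).
In the residual at optimum, the set reachable from src is {3, src}.
Cut edges: src->2 (cap 1), 3->T (cap 1). Sum = 2.

2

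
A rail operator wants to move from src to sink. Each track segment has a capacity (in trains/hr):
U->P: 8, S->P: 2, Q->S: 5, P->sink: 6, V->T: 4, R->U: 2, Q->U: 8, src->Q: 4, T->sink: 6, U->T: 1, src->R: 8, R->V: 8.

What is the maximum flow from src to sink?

10

Augment src->Q->S->P->sink: bottleneck 2. Total 2.
Augment src->Q->U->P->sink: bottleneck 2. Total 4.
Augment src->R->U->P->sink: bottleneck 2. Total 6.
Augment src->R->V->T->sink: bottleneck 4. Total 10.
No augmenting path remains in the residual graph.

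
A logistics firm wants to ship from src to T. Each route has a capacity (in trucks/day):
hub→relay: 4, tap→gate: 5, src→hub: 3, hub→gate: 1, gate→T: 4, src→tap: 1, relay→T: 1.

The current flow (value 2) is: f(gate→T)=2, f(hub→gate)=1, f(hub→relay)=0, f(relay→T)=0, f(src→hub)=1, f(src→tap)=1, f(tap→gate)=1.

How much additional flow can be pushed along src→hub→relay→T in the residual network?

Residual capacities along the path: src→hub: 2, hub→relay: 4, relay→T: 1.
Minimum is 1.

1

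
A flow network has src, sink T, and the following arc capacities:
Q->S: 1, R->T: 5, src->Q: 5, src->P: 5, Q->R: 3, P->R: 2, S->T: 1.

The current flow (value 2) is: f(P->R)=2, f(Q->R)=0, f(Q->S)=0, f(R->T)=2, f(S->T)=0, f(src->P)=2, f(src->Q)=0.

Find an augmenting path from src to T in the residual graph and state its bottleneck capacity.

src->Q->R->T, bottleneck 3

Residual along src->Q->R->T: src->Q: 5, Q->R: 3, R->T: 3.
Bottleneck = min = 3.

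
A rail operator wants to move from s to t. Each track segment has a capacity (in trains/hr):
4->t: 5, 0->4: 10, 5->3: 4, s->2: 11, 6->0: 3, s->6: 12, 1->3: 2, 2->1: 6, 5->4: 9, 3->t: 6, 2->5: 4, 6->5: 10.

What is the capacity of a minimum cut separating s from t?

11

Max flow = 11 (via 3 augmenting paths).
In the residual at optimum, the set reachable from s is {0, 1, 2, 4, 5, 6, s}.
Cut edges: 1->3 (cap 2), 5->3 (cap 4), 4->t (cap 5). Sum = 11.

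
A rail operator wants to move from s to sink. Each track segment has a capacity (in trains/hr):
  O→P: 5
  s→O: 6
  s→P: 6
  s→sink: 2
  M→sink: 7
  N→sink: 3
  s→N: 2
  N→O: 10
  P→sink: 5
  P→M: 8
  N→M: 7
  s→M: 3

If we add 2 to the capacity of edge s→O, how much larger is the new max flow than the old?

Original max flow = 16.
Edge s→O does not cross the min cut (source side {M, O, P, s}), so extra capacity there cannot help.
New max flow = 16. Increase = 0.

0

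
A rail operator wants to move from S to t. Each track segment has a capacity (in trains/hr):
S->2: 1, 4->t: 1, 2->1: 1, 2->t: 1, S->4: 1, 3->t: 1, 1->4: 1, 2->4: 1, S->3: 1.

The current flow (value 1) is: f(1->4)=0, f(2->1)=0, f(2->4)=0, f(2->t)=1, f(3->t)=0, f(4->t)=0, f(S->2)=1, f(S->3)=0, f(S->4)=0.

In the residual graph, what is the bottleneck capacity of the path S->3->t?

Residual capacities along the path: S->3: 1, 3->t: 1.
Minimum is 1.

1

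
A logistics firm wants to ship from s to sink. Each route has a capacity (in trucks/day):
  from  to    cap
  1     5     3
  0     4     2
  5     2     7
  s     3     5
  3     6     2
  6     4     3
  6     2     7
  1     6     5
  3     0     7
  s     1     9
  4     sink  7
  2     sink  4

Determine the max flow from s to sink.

Augment s->1->5->2->sink: bottleneck 3. Total 3.
Augment s->1->6->2->sink: bottleneck 1. Total 4.
Augment s->1->6->4->sink: bottleneck 3. Total 7.
Augment s->3->0->4->sink: bottleneck 2. Total 9.
No augmenting path remains in the residual graph.

9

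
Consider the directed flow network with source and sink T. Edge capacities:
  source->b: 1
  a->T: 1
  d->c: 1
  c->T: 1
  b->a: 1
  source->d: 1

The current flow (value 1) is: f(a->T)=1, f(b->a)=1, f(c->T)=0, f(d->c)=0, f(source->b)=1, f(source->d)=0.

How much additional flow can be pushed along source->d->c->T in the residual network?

1

Residual capacities along the path: source->d: 1, d->c: 1, c->T: 1.
Minimum is 1.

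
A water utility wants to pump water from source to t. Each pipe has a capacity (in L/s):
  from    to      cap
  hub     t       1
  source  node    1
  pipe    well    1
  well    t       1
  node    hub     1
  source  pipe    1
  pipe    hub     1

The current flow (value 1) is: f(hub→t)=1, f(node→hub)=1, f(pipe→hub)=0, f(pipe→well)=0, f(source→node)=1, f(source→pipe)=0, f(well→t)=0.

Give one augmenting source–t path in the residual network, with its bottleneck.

Residual along source→pipe→well→t: source→pipe: 1, pipe→well: 1, well→t: 1.
Bottleneck = min = 1.

source→pipe→well→t, bottleneck 1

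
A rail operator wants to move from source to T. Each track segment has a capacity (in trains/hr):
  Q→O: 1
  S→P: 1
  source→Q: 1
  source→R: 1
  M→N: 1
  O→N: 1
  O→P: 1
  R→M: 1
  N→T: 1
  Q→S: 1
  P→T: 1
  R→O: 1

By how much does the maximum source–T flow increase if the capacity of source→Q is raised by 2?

Original max flow = 2.
Even with extra capacity on source→Q, another cut of capacity 2 remains binding.
New max flow = 2. Increase = 0.

0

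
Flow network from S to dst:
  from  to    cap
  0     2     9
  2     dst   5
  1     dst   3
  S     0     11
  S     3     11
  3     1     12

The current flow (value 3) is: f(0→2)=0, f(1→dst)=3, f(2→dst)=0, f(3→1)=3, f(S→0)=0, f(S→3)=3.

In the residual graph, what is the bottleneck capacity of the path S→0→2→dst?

5

Residual capacities along the path: S→0: 11, 0→2: 9, 2→dst: 5.
Minimum is 5.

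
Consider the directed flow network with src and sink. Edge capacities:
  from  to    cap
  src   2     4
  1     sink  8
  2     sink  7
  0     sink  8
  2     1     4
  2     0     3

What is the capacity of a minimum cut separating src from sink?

Max flow = 4 (via 1 augmenting path).
In the residual at optimum, the set reachable from src is {src}.
Cut edges: src->2 (cap 4). Sum = 4.

4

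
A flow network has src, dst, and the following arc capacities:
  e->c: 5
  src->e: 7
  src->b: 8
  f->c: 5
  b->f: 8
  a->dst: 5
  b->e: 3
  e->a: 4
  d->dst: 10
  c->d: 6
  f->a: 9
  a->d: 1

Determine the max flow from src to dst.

12

Augment src->e->a->dst: bottleneck 4. Total 4.
Augment src->b->f->a->dst: bottleneck 1. Total 5.
Augment src->e->c->d->dst: bottleneck 3. Total 8.
Augment src->b->e->c->d->dst: bottleneck 2. Total 10.
Augment src->b->f->c->d->dst: bottleneck 1. Total 11.
Augment src->b->f->a->d->dst: bottleneck 1. Total 12.
No augmenting path remains in the residual graph.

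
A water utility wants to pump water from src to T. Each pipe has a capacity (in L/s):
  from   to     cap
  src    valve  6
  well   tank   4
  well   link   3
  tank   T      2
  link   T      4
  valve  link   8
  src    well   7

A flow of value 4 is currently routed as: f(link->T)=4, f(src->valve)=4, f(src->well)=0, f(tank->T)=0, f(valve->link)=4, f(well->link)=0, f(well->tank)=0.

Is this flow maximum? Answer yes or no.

Residual path src->well->tank->T has bottleneck 2 > 0.
Pushing 2 along it raises the flow to 6, so the given flow is not maximum.

No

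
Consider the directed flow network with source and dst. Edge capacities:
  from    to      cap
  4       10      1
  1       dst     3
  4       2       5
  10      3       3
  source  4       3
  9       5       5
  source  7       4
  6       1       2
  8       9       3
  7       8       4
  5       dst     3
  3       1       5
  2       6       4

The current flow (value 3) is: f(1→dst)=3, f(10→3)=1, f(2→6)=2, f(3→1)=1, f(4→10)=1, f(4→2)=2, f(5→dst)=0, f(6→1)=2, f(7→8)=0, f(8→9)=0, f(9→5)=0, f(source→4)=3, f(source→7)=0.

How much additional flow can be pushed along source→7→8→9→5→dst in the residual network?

3

Residual capacities along the path: source→7: 4, 7→8: 4, 8→9: 3, 9→5: 5, 5→dst: 3.
Minimum is 3.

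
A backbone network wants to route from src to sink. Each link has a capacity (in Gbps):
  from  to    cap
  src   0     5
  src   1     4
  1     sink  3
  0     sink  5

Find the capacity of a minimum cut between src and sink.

8

Max flow = 8 (via 2 augmenting paths).
In the residual at optimum, the set reachable from src is {1, src}.
Cut edges: src->0 (cap 5), 1->sink (cap 3). Sum = 8.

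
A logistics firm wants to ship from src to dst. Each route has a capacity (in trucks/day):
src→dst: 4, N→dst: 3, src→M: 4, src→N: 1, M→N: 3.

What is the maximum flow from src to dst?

Augment src→dst: bottleneck 4. Total 4.
Augment src→N→dst: bottleneck 1. Total 5.
Augment src→M→N→dst: bottleneck 2. Total 7.
No augmenting path remains in the residual graph.

7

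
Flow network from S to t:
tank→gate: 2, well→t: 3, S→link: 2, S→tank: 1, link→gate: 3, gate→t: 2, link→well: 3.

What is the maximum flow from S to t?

3

Augment S→tank→gate→t: bottleneck 1. Total 1.
Augment S→link→gate→t: bottleneck 1. Total 2.
Augment S→link→well→t: bottleneck 1. Total 3.
No augmenting path remains in the residual graph.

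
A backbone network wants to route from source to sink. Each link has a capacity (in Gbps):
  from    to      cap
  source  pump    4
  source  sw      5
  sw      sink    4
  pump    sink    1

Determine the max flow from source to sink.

Augment source->sw->sink: bottleneck 4. Total 4.
Augment source->pump->sink: bottleneck 1. Total 5.
No augmenting path remains in the residual graph.

5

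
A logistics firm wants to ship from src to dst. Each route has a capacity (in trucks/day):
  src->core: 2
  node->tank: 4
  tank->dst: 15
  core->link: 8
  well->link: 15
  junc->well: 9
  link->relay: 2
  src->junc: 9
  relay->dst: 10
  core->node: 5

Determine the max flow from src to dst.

Augment src->core->node->tank->dst: bottleneck 2. Total 2.
Augment src->junc->well->link->relay->dst: bottleneck 2. Total 4.
No augmenting path remains in the residual graph.

4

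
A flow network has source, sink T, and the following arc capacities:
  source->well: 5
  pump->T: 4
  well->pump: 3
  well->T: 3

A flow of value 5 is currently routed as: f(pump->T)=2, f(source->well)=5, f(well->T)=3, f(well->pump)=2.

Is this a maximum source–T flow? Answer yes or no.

Residual reachable from source: {source}; T is not reachable.
Saturated cut: source->well with total capacity 5 = current flow value. Flow is maximum.

Yes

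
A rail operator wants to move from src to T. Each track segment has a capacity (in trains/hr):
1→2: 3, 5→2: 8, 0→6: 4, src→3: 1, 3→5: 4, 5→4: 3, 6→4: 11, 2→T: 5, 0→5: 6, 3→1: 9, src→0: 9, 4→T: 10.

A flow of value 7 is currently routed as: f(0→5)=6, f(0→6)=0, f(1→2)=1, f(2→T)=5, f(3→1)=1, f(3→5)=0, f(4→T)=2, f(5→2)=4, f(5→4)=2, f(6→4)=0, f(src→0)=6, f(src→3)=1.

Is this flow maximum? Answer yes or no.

Residual path src→0→6→4→T has bottleneck 3 > 0.
Pushing 3 along it raises the flow to 10, so the given flow is not maximum.

No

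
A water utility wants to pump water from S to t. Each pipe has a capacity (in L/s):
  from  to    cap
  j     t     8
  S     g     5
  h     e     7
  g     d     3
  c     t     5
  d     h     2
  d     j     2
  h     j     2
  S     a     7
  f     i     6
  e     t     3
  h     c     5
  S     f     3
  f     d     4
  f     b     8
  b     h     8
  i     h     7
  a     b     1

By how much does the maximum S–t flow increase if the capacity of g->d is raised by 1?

1

Original max flow = 7.
After raising cap(g->d), augmenting paths through that edge carry 1 more unit.
New max flow = 8. Increase = 1.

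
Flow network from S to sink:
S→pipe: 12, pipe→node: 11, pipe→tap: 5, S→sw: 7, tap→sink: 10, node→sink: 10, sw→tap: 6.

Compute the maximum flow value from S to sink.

Augment S→pipe→node→sink: bottleneck 10. Total 10.
Augment S→pipe→tap→sink: bottleneck 2. Total 12.
Augment S→sw→tap→sink: bottleneck 6. Total 18.
No augmenting path remains in the residual graph.

18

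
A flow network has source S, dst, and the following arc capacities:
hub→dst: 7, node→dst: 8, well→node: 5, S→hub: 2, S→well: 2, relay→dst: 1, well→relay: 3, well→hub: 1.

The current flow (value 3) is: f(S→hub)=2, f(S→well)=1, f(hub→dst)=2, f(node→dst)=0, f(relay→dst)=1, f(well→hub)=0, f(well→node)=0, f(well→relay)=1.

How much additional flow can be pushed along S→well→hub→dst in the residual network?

Residual capacities along the path: S→well: 1, well→hub: 1, hub→dst: 5.
Minimum is 1.

1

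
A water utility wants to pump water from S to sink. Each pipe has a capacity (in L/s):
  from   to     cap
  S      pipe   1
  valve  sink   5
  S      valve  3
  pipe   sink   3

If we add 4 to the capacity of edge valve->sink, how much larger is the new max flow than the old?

0

Original max flow = 4.
Edge valve->sink does not cross the min cut (source side {S}), so extra capacity there cannot help.
New max flow = 4. Increase = 0.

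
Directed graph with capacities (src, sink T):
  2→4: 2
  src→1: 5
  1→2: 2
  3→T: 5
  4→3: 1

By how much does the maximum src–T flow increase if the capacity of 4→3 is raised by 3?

Original max flow = 1.
After raising cap(4→3), augmenting paths through that edge carry 1 more unit.
New max flow = 2. Increase = 1.

1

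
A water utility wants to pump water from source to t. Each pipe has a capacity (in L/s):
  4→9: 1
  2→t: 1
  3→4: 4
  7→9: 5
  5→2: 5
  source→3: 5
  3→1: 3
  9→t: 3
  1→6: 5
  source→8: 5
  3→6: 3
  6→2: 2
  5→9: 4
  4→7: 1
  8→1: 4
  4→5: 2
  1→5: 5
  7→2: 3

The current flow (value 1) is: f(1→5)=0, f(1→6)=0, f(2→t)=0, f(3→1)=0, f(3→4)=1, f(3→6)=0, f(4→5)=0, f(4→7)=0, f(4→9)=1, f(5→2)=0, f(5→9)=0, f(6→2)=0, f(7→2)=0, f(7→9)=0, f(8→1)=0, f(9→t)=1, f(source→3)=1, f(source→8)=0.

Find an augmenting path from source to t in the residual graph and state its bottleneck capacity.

Residual along source→3→6→2→t: source→3: 4, 3→6: 3, 6→2: 2, 2→t: 1.
Bottleneck = min = 1.

source→3→6→2→t, bottleneck 1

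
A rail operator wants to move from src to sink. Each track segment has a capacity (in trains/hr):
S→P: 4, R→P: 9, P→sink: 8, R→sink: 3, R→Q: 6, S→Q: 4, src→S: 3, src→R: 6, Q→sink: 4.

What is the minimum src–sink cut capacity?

Max flow = 9 (via 3 augmenting paths).
In the residual at optimum, the set reachable from src is {src}.
Cut edges: src→S (cap 3), src→R (cap 6). Sum = 9.

9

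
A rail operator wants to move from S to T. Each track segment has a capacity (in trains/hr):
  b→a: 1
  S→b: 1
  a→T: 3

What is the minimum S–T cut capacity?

Max flow = 1 (via 1 augmenting path).
In the residual at optimum, the set reachable from S is {S}.
Cut edges: S→b (cap 1). Sum = 1.

1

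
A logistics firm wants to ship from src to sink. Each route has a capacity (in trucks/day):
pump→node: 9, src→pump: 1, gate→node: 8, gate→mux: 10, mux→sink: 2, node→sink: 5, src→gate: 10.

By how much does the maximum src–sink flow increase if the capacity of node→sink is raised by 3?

3

Original max flow = 7.
After raising cap(node→sink), augmenting paths through that edge carry 3 more units.
New max flow = 10. Increase = 3.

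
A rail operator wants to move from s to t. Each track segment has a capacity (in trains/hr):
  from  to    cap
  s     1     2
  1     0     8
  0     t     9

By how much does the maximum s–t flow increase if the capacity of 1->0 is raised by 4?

Original max flow = 2.
Edge 1->0 does not cross the min cut (source side {s}), so extra capacity there cannot help.
New max flow = 2. Increase = 0.

0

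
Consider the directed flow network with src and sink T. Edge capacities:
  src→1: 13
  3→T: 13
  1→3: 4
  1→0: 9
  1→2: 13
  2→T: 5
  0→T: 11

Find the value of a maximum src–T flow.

13

Augment src→1→0→T: bottleneck 9. Total 9.
Augment src→1→3→T: bottleneck 4. Total 13.
No augmenting path remains in the residual graph.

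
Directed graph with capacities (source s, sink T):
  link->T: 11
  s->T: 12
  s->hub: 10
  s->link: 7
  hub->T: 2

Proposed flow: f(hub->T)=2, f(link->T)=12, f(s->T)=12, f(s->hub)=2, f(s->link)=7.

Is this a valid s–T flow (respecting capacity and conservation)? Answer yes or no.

Capacity violated on link->T: flow 12 > capacity 11.

No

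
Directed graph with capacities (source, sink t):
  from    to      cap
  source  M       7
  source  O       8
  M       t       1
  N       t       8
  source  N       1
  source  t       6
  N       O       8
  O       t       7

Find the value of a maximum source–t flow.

15

Augment source->t: bottleneck 6. Total 6.
Augment source->M->t: bottleneck 1. Total 7.
Augment source->N->t: bottleneck 1. Total 8.
Augment source->O->t: bottleneck 7. Total 15.
No augmenting path remains in the residual graph.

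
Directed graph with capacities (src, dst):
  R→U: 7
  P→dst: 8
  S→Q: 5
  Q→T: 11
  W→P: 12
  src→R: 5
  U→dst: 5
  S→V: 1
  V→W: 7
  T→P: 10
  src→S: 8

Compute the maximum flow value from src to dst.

11

Augment src→R→U→dst: bottleneck 5. Total 5.
Augment src→S→V→W→P→dst: bottleneck 1. Total 6.
Augment src→S→Q→T→P→dst: bottleneck 5. Total 11.
No augmenting path remains in the residual graph.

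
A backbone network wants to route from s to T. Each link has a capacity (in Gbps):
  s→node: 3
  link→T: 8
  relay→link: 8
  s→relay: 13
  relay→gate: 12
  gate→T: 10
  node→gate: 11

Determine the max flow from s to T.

16

Augment s→relay→link→T: bottleneck 8. Total 8.
Augment s→relay→gate→T: bottleneck 5. Total 13.
Augment s→node→gate→T: bottleneck 3. Total 16.
No augmenting path remains in the residual graph.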